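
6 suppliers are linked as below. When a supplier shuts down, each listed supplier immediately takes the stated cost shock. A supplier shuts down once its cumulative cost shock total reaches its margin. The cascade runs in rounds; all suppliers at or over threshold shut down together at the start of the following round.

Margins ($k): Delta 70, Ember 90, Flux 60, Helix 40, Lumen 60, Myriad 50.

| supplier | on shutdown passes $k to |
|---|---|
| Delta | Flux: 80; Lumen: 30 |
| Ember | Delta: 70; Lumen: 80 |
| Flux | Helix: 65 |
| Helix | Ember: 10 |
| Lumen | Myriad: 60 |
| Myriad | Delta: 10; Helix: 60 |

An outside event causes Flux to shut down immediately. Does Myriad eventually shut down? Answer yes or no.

no

Round 1 — Flux shuts down (initial).
  Helix: +65 → 65 ≥ 40
Round 2 — Helix shuts down.
  Ember: +10 → 10 < 90
No further shutdowns.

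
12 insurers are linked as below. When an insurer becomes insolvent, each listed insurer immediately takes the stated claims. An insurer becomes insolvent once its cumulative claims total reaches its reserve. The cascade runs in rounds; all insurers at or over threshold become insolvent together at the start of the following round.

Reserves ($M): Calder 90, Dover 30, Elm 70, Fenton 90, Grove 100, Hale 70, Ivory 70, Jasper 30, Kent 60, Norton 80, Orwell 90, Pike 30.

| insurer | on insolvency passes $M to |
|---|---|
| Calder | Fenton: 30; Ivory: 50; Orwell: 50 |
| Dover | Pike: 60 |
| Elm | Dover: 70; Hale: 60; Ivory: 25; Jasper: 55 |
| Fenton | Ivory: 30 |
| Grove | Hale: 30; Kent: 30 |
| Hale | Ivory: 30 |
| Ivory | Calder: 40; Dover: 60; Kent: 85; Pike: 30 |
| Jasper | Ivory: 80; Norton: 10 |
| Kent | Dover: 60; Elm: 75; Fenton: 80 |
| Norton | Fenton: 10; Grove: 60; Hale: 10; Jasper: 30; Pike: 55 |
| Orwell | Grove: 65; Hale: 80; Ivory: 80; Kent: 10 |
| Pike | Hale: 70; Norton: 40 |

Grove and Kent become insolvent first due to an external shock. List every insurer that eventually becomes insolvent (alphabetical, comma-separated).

Dover, Elm, Grove, Hale, Ivory, Jasper, Kent, Pike

Round 1 — Grove, Kent become insolvent (initial).
  Dover: +60 → 60 ≥ 30
  Elm: +75 → 75 ≥ 70
  Fenton: +80 → 80 < 90
  Hale: +30 → 30 < 70
Round 2 — Dover, Elm become insolvent.
  Hale: +60 → 90 ≥ 70
  Ivory: +25 → 25 < 70
  Jasper: +55 → 55 ≥ 30
  Pike: +60 → 60 ≥ 30
Round 3 — Hale, Jasper, Pike become insolvent.
  Ivory: +30+80 → 135 ≥ 70
  Norton: +10+40 → 50 < 80
Round 4 — Ivory becomes insolvent.
  Calder: +40 → 40 < 90
No further insolvencies.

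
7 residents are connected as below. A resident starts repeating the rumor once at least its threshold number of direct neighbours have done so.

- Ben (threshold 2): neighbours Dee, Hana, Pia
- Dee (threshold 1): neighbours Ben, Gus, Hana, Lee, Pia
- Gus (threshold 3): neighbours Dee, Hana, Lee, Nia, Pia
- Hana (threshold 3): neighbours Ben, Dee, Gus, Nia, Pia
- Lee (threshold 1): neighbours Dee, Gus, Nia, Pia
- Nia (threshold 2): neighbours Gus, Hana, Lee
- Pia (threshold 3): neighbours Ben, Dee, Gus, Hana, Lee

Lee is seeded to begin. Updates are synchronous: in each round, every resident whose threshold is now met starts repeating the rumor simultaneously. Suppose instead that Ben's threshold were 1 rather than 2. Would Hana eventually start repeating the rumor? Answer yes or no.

With Ben's threshold at 1:
Round 1 — Lee starts repeating the rumor (initial).
Round 2 — checking thresholds:
  Dee: 1 of 5 neighbours ≥ 1, starts repeating the rumor.
  Gus: 1 of 5 neighbours < 3, below threshold.
  Nia: 1 of 3 neighbours < 2, below threshold.
  Pia: 1 of 5 neighbours < 3, below threshold.
Round 3 — checking thresholds:
  Ben: 1 of 3 neighbours ≥ 1, starts repeating the rumor.
  Gus: 2 of 5 neighbours < 3, below threshold.
  Hana: 1 of 5 neighbours < 3, below threshold.
  Nia: 1 of 3 neighbours < 2, below threshold.
  Pia: 2 of 5 neighbours < 3, below threshold.
Round 4 — checking thresholds:
  Gus: 2 of 5 neighbours < 3, below threshold.
  Hana: 2 of 5 neighbours < 3, below threshold.
  Nia: 1 of 3 neighbours < 2, below threshold.
  Pia: 3 of 5 neighbours ≥ 3, starts repeating the rumor.
Round 5 — checking thresholds:
  Gus: 3 of 5 neighbours ≥ 3, starts repeating the rumor.
  Hana: 3 of 5 neighbours ≥ 3, starts repeating the rumor.
  Nia: 1 of 3 neighbours < 2, below threshold.
Round 6 — checking thresholds:
  Nia: 3 of 3 neighbours ≥ 2, starts repeating the rumor.
Round 7 — no new spreads; cascade stops.

yes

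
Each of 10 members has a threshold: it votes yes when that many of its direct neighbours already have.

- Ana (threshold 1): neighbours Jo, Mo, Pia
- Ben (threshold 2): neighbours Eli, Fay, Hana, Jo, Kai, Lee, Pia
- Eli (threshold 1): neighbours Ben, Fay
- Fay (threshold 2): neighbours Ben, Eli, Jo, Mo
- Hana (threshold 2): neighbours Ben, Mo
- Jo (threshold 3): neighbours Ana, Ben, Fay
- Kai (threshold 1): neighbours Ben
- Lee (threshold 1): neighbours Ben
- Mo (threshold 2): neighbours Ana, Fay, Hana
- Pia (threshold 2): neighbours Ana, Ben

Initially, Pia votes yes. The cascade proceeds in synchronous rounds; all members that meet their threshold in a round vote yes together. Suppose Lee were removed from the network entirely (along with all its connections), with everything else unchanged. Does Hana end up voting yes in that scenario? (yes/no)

With Lee removed:
Round 1 — Pia votes yes (initial).
Round 2 — checking thresholds:
  Ana: 1 of 3 neighbours ≥ 1, votes yes.
  Ben: 1 of 6 neighbours < 2, below threshold.
Round 3 — no new yes votes; cascade stops.

no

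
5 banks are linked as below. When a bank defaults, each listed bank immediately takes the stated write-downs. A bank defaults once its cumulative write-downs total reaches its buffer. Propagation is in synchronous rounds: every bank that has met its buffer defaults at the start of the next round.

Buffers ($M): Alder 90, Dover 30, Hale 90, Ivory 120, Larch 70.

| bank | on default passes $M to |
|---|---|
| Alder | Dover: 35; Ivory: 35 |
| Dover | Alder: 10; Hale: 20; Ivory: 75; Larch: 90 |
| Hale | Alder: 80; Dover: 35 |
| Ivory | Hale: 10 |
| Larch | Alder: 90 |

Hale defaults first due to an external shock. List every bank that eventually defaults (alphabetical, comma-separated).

Round 1 — Hale defaults (initial).
  Alder: +80 → 80 < 90
  Dover: +35 → 35 ≥ 30
Round 2 — Dover defaults.
  Alder: +10 → 90 ≥ 90
  Ivory: +75 → 75 < 120
  Larch: +90 → 90 ≥ 70
Round 3 — Alder, Larch default.
  Ivory: +35 → 110 < 120
No further defaults.

Alder, Dover, Hale, Larch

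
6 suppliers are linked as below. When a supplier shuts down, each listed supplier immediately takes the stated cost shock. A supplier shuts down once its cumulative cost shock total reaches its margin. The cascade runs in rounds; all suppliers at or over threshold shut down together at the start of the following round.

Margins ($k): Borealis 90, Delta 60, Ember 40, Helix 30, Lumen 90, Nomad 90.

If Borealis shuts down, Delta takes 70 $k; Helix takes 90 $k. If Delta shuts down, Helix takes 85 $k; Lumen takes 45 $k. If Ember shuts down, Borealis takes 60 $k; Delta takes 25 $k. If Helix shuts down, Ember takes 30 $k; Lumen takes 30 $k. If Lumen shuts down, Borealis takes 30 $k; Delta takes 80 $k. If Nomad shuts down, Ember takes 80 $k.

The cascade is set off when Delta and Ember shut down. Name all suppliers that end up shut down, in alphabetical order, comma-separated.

Round 1 — Delta, Ember shut down (initial).
  Borealis: +60 → 60 < 90
  Helix: +85 → 85 ≥ 30
  Lumen: +45 → 45 < 90
Round 2 — Helix shuts down.
  Lumen: +30 → 75 < 90
No further shutdowns.

Delta, Ember, Helix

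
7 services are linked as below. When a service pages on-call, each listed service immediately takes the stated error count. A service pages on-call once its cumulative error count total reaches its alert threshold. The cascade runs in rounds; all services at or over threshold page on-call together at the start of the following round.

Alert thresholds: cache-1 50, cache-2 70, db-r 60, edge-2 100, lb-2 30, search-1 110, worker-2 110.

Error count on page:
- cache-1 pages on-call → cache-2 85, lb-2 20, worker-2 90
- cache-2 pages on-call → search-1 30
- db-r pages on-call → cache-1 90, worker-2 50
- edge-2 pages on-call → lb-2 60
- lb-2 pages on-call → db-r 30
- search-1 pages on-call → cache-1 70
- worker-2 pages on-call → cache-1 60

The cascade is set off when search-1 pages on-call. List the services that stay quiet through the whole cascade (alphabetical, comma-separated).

Round 1 — search-1 pages on-call (initial).
  cache-1: +70 → 70 ≥ 50
Round 2 — cache-1 pages on-call.
  cache-2: +85 → 85 ≥ 70
  lb-2: +20 → 20 < 30
  worker-2: +90 → 90 < 110
Round 3 — cache-2 pages on-call.
No further pages.

db-r, edge-2, lb-2, worker-2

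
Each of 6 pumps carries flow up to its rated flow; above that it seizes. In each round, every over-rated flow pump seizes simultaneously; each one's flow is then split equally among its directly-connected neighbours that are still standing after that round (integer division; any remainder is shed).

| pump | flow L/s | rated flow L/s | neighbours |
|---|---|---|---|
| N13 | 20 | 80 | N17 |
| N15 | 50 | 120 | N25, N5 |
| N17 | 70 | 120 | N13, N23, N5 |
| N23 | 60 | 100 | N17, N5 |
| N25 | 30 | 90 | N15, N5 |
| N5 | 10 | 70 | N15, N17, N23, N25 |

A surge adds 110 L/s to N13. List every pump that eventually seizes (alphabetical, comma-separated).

Round 1 — N13 at 130 > 80. N13 seizes.
  N13 sheds 130 L/s to N17: 130 each.
    N17: 70+130 = 200 > 120
Round 2 — N17 seizes.
  N17 sheds 200 L/s to N23, N5: 100 each.
    N23: 60+100 = 160 > 100
    N5: 10+100 = 110 > 70
Round 3 — N23, N5 seize.
  N23 sheds 160 L/s: no online neighbours, lost.
  N5 sheds 110 L/s to N15, N25: 55 each.
    N15: 50+55 = 105 ≤ 120
    N25: 30+55 = 85 ≤ 90
No further seizures.

N13, N17, N23, N5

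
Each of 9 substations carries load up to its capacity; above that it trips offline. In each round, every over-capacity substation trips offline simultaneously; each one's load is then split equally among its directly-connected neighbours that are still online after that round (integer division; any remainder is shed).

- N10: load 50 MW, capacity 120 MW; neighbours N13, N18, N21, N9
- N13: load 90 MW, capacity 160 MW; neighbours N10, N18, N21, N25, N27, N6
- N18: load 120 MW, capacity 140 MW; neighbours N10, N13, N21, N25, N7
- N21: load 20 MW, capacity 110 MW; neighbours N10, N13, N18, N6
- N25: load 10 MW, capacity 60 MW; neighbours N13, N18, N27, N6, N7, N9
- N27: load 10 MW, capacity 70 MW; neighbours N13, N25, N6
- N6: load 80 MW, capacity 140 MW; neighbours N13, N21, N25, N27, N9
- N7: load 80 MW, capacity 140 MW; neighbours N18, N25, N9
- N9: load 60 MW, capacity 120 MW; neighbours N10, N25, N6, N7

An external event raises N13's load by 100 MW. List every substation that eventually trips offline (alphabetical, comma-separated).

Round 1 — N13 at 190 > 160. N13 trips offline.
  N13 sheds 190 MW to N10, N18, N21, N25, N27, N6: 31 each (4 lost).
    N10: 50+31 = 81 ≤ 120
    N18: 120+31 = 151 > 140
    N21: 20+31 = 51 ≤ 110
    N25: 10+31 = 41 ≤ 60
    N27: 10+31 = 41 ≤ 70
    N6: 80+31 = 111 ≤ 140
Round 2 — N18 trips offline.
  N18 sheds 151 MW to N10, N21, N25, N7: 37 each (3 lost).
    N10: 81+37 = 118 ≤ 120
    N21: 51+37 = 88 ≤ 110
    N25: 41+37 = 78 > 60
    N7: 80+37 = 117 ≤ 140
Round 3 — N25 trips offline.
  N25 sheds 78 MW to N27, N6, N7, N9: 19 each (2 lost).
    N27: 41+19 = 60 ≤ 70
    N6: 111+19 = 130 ≤ 140
    N7: 117+19 = 136 ≤ 140
    N9: 60+19 = 79 ≤ 120
No further trips.

N13, N18, N25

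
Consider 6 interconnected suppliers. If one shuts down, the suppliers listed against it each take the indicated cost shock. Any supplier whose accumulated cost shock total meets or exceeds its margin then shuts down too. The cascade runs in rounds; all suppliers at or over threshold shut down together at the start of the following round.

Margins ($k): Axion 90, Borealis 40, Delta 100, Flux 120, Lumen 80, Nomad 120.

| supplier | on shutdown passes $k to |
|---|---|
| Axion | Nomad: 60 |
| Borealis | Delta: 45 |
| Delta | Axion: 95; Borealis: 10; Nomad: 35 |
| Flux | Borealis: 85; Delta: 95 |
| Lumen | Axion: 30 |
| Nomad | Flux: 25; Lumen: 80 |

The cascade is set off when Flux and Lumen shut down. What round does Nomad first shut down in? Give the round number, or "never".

Round 1 — Flux, Lumen shut down (initial).
  Axion: +30 → 30 < 90
  Borealis: +85 → 85 ≥ 40
  Delta: +95 → 95 < 100
Round 2 — Borealis shuts down.
  Delta: +45 → 140 ≥ 100
Round 3 — Delta shuts down.
  Axion: +95 → 125 ≥ 90
  Nomad: +35 → 35 < 120
Round 4 — Axion shuts down.
  Nomad: +60 → 95 < 120
No further shutdowns.

never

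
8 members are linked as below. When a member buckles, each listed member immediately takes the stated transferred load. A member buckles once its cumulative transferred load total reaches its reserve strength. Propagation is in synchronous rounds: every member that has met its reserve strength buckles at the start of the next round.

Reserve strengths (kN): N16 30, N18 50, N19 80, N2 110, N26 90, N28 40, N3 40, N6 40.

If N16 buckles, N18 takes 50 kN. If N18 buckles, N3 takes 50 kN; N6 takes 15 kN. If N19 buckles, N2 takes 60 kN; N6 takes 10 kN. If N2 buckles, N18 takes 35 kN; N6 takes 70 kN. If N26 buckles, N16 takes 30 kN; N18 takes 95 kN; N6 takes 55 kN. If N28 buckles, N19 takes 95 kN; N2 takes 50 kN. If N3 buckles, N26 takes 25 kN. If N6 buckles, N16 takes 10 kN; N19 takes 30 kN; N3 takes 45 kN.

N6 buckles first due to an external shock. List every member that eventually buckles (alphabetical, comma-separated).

Round 1 — N6 buckles (initial).
  N16: +10 → 10 < 30
  N19: +30 → 30 < 80
  N3: +45 → 45 ≥ 40
Round 2 — N3 buckles.
  N26: +25 → 25 < 90
No further bucklings.

N3, N6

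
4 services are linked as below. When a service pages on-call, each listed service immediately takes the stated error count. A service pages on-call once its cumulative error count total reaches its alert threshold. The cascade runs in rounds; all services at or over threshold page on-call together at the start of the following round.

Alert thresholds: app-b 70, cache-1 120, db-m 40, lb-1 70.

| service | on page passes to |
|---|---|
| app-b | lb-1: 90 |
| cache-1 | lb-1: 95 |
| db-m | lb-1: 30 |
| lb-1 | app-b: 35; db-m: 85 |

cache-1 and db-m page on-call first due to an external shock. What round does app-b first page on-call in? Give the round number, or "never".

Round 1 — cache-1, db-m page on-call (initial).
  lb-1: +95+30 → 125 ≥ 70
Round 2 — lb-1 pages on-call.
  app-b: +35 → 35 < 70
No further pages.

never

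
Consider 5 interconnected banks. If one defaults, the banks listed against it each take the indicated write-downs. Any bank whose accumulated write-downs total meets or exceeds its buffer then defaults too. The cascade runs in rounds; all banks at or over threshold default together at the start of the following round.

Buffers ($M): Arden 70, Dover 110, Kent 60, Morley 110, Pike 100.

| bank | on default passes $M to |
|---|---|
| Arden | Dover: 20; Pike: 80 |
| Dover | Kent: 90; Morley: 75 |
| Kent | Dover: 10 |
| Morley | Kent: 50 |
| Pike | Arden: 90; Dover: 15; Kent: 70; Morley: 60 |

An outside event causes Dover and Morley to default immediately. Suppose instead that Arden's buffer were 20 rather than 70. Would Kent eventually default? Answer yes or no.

With Arden's buffer at 20:
Round 1 — Dover, Morley default (initial).
  Kent: +90+50 → 140 ≥ 60
Round 2 — Kent defaults.
No further defaults.

yes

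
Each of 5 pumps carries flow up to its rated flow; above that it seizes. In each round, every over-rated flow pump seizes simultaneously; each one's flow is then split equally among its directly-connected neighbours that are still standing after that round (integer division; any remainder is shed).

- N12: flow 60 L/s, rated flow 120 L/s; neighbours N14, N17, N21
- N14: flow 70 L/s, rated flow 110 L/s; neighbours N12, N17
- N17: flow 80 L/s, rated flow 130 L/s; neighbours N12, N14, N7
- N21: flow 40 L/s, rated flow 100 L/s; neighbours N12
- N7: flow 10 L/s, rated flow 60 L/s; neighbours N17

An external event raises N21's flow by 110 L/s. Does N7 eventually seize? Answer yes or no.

yes

Round 1 — N21 at 150 > 100. N21 seizes.
  N21 sheds 150 L/s to N12: 150 each.
    N12: 60+150 = 210 > 120
Round 2 — N12 seizes.
  N12 sheds 210 L/s to N14, N17: 105 each.
    N14: 70+105 = 175 > 110
    N17: 80+105 = 185 > 130
Round 3 — N14, N17 seize.
  N14 sheds 175 L/s: no online neighbours, lost.
  N17 sheds 185 L/s to N7: 185 each.
    N7: 10+185 = 195 > 60
Round 4 — N7 seizes.
  N7 sheds 195 L/s: no online neighbours, lost.
No further seizures.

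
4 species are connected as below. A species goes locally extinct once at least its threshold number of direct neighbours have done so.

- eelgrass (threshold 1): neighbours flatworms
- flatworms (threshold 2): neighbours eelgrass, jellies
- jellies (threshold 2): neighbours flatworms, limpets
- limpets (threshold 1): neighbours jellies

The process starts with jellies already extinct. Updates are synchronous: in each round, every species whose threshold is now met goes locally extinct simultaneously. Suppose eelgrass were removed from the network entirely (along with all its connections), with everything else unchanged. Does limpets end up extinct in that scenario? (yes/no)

With eelgrass removed:
Round 1 — jellies goes locally extinct (initial).
Round 2 — checking thresholds:
  flatworms: 1 of 1 neighbours < 2, not yet.
  limpets: 1 of 1 neighbours ≥ 1, goes locally extinct.
Round 3 — no new extinctions; cascade stops.

yes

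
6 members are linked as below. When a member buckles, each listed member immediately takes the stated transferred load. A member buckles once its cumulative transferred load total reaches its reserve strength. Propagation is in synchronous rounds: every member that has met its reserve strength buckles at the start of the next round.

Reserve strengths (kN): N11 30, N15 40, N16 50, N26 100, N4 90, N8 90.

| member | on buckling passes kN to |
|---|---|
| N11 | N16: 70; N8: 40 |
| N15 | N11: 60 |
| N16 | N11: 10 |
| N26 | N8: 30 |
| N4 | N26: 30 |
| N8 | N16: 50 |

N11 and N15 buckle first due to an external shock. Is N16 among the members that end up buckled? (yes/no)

Round 1 — N11, N15 buckle (initial).
  N16: +70 → 70 ≥ 50
  N8: +40 → 40 < 90
Round 2 — N16 buckles.
No further bucklings.

yes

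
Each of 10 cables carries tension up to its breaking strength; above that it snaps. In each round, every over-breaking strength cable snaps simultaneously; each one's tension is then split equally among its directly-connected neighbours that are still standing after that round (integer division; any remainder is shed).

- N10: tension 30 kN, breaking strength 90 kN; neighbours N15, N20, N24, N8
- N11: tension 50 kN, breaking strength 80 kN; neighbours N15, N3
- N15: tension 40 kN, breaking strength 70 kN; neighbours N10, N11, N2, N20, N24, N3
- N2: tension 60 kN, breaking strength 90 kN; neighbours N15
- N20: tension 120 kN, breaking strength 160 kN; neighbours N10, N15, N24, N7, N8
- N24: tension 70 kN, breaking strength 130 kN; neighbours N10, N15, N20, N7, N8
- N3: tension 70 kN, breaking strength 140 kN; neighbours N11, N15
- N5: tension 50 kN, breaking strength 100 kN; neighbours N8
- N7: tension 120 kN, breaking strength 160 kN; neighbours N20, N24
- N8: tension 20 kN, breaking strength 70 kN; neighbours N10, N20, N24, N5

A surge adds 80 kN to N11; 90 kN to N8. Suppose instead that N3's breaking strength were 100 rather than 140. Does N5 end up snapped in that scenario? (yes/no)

With N3's breaking strength at 100:
Round 1 — N11 at 130 > 80; N8 at 110 > 70. N11, N8 snap.
  N11 sheds 130 kN to N15, N3: 65 each.
    N15: 40+65 = 105 > 70
    N3: 70+65 = 135 > 100
  N8 sheds 110 kN to N10, N20, N24, N5: 27 each (2 lost).
    N10: 30+27 = 57 ≤ 90
    N20: 120+27 = 147 ≤ 160
    N24: 70+27 = 97 ≤ 130
    N5: 50+27 = 77 ≤ 100
Round 2 — N15, N3 snap.
  N15 sheds 105 kN to N10, N2, N20, N24: 26 each (1 lost).
    N10: 57+26 = 83 ≤ 90
    N2: 60+26 = 86 ≤ 90
    N20: 147+26 = 173 > 160
    N24: 97+26 = 123 ≤ 130
  N3 sheds 135 kN: no online neighbours, lost.
Round 3 — N20 snaps.
  N20 sheds 173 kN to N10, N24, N7: 57 each (2 lost).
    N10: 83+57 = 140 > 90
    N24: 123+57 = 180 > 130
    N7: 120+57 = 177 > 160
Round 4 — N10, N24, N7 snap.
  N10 sheds 140 kN: no online neighbours, lost.
  N24 sheds 180 kN: no online neighbours, lost.
  N7 sheds 177 kN: no online neighbours, lost.
No further breaks.

no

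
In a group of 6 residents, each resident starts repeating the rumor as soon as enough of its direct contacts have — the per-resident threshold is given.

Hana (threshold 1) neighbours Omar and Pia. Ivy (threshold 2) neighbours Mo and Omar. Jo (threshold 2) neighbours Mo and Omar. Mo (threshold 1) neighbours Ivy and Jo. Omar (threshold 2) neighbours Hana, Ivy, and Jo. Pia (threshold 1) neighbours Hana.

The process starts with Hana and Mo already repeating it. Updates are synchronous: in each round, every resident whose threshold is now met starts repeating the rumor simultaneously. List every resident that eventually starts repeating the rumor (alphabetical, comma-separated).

Hana, Mo, Pia

Round 1 — Hana, Mo start repeating the rumor (initial).
Round 2 — checking thresholds:
  Ivy: 1 of 2 neighbours < 2, below threshold.
  Jo: 1 of 2 neighbours < 2, below threshold.
  Omar: 1 of 3 neighbours < 2, below threshold.
  Pia: 1 of 1 neighbours ≥ 1, starts repeating the rumor.
Round 3 — no new spreads; cascade stops.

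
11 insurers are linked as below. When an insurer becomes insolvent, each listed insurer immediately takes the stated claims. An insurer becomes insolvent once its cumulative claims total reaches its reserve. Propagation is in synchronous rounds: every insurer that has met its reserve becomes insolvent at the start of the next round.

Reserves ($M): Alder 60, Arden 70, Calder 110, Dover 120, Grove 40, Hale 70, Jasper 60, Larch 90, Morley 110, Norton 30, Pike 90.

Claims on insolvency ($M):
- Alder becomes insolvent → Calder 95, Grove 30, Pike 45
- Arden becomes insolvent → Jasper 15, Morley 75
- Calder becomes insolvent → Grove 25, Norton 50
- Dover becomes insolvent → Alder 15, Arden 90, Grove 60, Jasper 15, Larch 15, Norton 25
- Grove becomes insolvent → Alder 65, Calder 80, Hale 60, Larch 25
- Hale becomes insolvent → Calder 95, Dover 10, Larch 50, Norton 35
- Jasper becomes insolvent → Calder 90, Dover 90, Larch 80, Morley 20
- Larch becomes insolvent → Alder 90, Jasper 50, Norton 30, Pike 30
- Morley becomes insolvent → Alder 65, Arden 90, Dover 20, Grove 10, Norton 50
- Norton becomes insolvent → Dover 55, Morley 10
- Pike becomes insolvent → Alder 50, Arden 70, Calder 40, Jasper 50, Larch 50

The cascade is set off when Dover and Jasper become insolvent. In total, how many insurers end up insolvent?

8

Round 1 — Dover, Jasper become insolvent (initial).
  Alder: +15 → 15 < 60
  Arden: +90 → 90 ≥ 70
  Calder: +90 → 90 < 110
  Grove: +60 → 60 ≥ 40
  Larch: +15+80 → 95 ≥ 90
  Morley: +20 → 20 < 110
  Norton: +25 → 25 < 30
Round 2 — Arden, Grove, Larch become insolvent.
  Alder: +65+90 → 170 ≥ 60
  Calder: +80 → 170 ≥ 110
  Hale: +60 → 60 < 70
  Morley: +75 → 95 < 110
  Norton: +30 → 55 ≥ 30
  Pike: +30 → 30 < 90
Round 3 — Alder, Calder, Norton become insolvent.
  Morley: +10 → 105 < 110
  Pike: +45 → 75 < 90
No further insolvencies.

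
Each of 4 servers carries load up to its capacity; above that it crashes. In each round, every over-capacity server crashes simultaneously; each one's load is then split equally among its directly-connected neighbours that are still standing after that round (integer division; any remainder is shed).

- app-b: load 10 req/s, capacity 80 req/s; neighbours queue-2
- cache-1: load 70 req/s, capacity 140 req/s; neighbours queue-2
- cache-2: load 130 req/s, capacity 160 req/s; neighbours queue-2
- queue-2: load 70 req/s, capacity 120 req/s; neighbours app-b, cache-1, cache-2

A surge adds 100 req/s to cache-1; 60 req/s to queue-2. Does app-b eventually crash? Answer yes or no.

no

Round 1 — cache-1 at 170 > 140; queue-2 at 130 > 120. cache-1, queue-2 crash.
  cache-1 sheds 170 req/s: no online neighbours, lost.
  queue-2 sheds 130 req/s to app-b, cache-2: 65 each.
    app-b: 10+65 = 75 ≤ 80
    cache-2: 130+65 = 195 > 160
Round 2 — cache-2 crashes.
  cache-2 sheds 195 req/s: no online neighbours, lost.
No further crashes.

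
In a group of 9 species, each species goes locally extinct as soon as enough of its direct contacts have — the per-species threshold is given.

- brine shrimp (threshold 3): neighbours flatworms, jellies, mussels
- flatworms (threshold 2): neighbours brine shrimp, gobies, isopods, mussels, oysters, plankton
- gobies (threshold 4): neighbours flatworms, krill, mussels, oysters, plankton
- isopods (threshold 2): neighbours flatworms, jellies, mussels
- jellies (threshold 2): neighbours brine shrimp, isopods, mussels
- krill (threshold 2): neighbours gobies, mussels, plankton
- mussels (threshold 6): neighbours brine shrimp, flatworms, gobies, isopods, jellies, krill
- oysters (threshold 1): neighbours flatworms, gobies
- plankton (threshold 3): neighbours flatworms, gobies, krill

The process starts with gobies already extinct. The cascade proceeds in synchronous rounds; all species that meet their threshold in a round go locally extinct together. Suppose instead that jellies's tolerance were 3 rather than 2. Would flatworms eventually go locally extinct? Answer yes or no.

With jellies's tolerance at 3:
Round 1 — gobies goes locally extinct (initial).
Round 2 — checking thresholds:
  flatworms: 1 of 6 neighbours < 2, holds.
  krill: 1 of 3 neighbours < 2, holds.
  mussels: 1 of 6 neighbours < 6, holds.
  oysters: 1 of 2 neighbours ≥ 1, goes locally extinct.
  plankton: 1 of 3 neighbours < 3, holds.
Round 3 — checking thresholds:
  flatworms: 2 of 6 neighbours ≥ 2, goes locally extinct.
  krill: 1 of 3 neighbours < 2, holds.
  mussels: 1 of 6 neighbours < 6, holds.
  plankton: 1 of 3 neighbours < 3, holds.
Round 4 — no new extinctions; cascade stops.

yes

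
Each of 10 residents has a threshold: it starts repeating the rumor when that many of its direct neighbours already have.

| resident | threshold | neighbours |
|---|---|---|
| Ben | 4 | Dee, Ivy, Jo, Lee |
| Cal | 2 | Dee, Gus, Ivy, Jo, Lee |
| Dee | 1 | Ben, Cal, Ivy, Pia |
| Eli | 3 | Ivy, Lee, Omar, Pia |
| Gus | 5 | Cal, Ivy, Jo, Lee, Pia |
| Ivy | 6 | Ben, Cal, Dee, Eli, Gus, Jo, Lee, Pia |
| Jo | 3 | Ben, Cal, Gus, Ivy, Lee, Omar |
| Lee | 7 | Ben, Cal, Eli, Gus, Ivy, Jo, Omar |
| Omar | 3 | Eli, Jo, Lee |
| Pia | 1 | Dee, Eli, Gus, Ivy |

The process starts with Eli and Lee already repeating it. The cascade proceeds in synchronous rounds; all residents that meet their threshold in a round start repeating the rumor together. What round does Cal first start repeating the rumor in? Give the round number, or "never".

Round 1 — Eli, Lee start repeating the rumor (initial).
Round 2 — checking thresholds:
  Ben: 1 of 4 neighbours < 4, not yet.
  Cal: 1 of 5 neighbours < 2, not yet.
  Gus: 1 of 5 neighbours < 5, not yet.
  Ivy: 2 of 8 neighbours < 6, not yet.
  Jo: 1 of 6 neighbours < 3, not yet.
  Omar: 2 of 3 neighbours < 3, not yet.
  Pia: 1 of 4 neighbours ≥ 1, starts repeating the rumor.
Round 3 — checking thresholds:
  Ben: 1 of 4 neighbours < 4, not yet.
  Cal: 1 of 5 neighbours < 2, not yet.
  Dee: 1 of 4 neighbours ≥ 1, starts repeating the rumor.
  Gus: 2 of 5 neighbours < 5, not yet.
  Ivy: 3 of 8 neighbours < 6, not yet.
  Jo: 1 of 6 neighbours < 3, not yet.
  Omar: 2 of 3 neighbours < 3, not yet.
Round 4 — checking thresholds:
  Ben: 2 of 4 neighbours < 4, not yet.
  Cal: 2 of 5 neighbours ≥ 2, starts repeating the rumor.
  Gus: 2 of 5 neighbours < 5, not yet.
  Ivy: 4 of 8 neighbours < 6, not yet.
  Jo: 1 of 6 neighbours < 3, not yet.
  Omar: 2 of 3 neighbours < 3, not yet.
Round 5 — no new spreads; cascade stops.

4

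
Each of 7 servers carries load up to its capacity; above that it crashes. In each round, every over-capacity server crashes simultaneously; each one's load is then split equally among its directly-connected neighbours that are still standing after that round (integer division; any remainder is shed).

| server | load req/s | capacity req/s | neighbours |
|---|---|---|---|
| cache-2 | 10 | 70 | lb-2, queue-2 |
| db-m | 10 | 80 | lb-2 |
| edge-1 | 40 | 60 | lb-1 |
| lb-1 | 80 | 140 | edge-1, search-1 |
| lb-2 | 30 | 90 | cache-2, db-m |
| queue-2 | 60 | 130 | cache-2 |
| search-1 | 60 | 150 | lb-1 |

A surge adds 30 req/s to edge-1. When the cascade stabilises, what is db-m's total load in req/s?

Round 1 — edge-1 at 70 > 60. edge-1 crashes.
  edge-1 sheds 70 req/s to lb-1: 70 each.
    lb-1: 80+70 = 150 > 140
Round 2 — lb-1 crashes.
  lb-1 sheds 150 req/s to search-1: 150 each.
    search-1: 60+150 = 210 > 150
Round 3 — search-1 crashes.
  search-1 sheds 210 req/s: no online neighbours, lost.
No further crashes.

10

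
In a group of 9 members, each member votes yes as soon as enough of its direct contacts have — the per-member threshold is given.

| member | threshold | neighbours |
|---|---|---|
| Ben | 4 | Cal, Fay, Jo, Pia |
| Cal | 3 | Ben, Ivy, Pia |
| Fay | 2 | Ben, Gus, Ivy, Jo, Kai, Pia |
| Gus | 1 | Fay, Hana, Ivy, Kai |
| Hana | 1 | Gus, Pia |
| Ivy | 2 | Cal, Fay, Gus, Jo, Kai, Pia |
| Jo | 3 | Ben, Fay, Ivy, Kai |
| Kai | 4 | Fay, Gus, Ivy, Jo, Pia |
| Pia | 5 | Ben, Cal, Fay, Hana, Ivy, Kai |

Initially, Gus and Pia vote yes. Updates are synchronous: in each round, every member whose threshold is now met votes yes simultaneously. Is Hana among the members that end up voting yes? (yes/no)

yes

Round 1 — Gus, Pia vote yes (initial).
Round 2 — checking thresholds:
  Ben: 1 of 4 neighbours < 4, holds.
  Cal: 1 of 3 neighbours < 3, holds.
  Fay: 2 of 6 neighbours ≥ 2, votes yes.
  Hana: 2 of 2 neighbours ≥ 1, votes yes.
  Ivy: 2 of 6 neighbours ≥ 2, votes yes.
  Kai: 2 of 5 neighbours < 4, holds.
Round 3 — checking thresholds:
  Ben: 2 of 4 neighbours < 4, holds.
  Cal: 2 of 3 neighbours < 3, holds.
  Jo: 2 of 4 neighbours < 3, holds.
  Kai: 4 of 5 neighbours ≥ 4, votes yes.
Round 4 — checking thresholds:
  Ben: 2 of 4 neighbours < 4, holds.
  Cal: 2 of 3 neighbours < 3, holds.
  Jo: 3 of 4 neighbours ≥ 3, votes yes.
Round 5 — no new yes votes; cascade stops.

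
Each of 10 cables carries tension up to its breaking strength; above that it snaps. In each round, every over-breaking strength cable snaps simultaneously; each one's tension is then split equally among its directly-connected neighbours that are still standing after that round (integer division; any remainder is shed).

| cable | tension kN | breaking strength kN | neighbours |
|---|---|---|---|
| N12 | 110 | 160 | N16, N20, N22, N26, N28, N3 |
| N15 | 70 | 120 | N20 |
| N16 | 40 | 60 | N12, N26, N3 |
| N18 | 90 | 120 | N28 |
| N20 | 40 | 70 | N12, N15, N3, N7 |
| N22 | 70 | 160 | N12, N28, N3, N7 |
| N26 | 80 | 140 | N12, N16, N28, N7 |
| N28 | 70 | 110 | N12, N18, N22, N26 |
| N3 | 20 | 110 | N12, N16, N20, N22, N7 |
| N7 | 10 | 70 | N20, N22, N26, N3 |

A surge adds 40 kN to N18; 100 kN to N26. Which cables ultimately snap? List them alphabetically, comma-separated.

N12, N15, N16, N18, N20, N22, N26, N28, N3, N7

Round 1 — N18 at 130 > 120; N26 at 180 > 140. N18, N26 snap.
  N18 sheds 130 kN to N28: 130 each.
    N28: 70+130 = 200 > 110
  N26 sheds 180 kN to N12, N16, N28, N7: 45 each.
    N12: 110+45 = 155 ≤ 160
    N16: 40+45 = 85 > 60
    N28: 200+45 = 245 > 110
    N7: 10+45 = 55 ≤ 70
Round 2 — N16, N28 snap.
  N16 sheds 85 kN to N12, N3: 42 each (1 lost).
    N12: 155+42 = 197 > 160
    N3: 20+42 = 62 ≤ 110
  N28 sheds 245 kN to N12, N22: 122 each (1 lost).
    N12: 197+122 = 319 > 160
    N22: 70+122 = 192 > 160
Round 3 — N12, N22 snap.
  N12 sheds 319 kN to N20, N3: 159 each (1 lost).
    N20: 40+159 = 199 > 70
    N3: 62+159 = 221 > 110
  N22 sheds 192 kN to N3, N7: 96 each.
    N3: 221+96 = 317 > 110
    N7: 55+96 = 151 > 70
Round 4 — N20, N3, N7 snap.
  N20 sheds 199 kN to N15: 199 each.
    N15: 70+199 = 269 > 120
  N3 sheds 317 kN: no online neighbours, lost.
  N7 sheds 151 kN: no online neighbours, lost.
Round 5 — N15 snaps.
  N15 sheds 269 kN: no online neighbours, lost.
No further breaks.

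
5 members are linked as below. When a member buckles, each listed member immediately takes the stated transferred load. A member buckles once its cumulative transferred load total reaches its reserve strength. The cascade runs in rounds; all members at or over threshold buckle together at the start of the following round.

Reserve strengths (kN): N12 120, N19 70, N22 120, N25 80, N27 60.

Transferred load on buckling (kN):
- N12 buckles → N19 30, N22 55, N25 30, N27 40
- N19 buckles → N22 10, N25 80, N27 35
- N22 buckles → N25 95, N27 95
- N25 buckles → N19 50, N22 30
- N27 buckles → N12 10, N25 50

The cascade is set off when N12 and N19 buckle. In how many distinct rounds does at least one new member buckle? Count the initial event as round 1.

Round 1 — N12, N19 buckle (initial).
  N22: +55+10 → 65 < 120
  N25: +30+80 → 110 ≥ 80
  N27: +40+35 → 75 ≥ 60
Round 2 — N25, N27 buckle.
  N22: +30 → 95 < 120
No further bucklings.

2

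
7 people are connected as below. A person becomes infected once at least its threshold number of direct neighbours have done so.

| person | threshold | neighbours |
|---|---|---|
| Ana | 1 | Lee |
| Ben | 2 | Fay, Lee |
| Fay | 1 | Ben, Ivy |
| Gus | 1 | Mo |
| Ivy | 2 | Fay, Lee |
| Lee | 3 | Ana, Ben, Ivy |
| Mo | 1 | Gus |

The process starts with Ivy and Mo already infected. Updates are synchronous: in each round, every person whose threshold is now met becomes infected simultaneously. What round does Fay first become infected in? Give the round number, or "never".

Round 1 — Ivy, Mo become infected (initial).
Round 2 — checking thresholds:
  Fay: 1 of 2 neighbours ≥ 1, becomes infected.
  Gus: 1 of 1 neighbours ≥ 1, becomes infected.
  Lee: 1 of 3 neighbours < 3, below threshold.
Round 3 — no new infections; cascade stops.

2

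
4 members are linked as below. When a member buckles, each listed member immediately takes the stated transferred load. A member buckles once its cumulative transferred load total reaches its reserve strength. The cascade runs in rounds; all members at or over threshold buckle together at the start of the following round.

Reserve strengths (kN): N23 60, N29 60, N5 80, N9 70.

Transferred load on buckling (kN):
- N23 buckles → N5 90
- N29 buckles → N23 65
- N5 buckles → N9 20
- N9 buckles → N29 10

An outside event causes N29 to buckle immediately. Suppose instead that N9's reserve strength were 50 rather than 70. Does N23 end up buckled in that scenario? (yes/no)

yes

With N9's reserve strength at 50:
Round 1 — N29 buckles (initial).
  N23: +65 → 65 ≥ 60
Round 2 — N23 buckles.
  N5: +90 → 90 ≥ 80
Round 3 — N5 buckles.
  N9: +20 → 20 < 50
No further bucklings.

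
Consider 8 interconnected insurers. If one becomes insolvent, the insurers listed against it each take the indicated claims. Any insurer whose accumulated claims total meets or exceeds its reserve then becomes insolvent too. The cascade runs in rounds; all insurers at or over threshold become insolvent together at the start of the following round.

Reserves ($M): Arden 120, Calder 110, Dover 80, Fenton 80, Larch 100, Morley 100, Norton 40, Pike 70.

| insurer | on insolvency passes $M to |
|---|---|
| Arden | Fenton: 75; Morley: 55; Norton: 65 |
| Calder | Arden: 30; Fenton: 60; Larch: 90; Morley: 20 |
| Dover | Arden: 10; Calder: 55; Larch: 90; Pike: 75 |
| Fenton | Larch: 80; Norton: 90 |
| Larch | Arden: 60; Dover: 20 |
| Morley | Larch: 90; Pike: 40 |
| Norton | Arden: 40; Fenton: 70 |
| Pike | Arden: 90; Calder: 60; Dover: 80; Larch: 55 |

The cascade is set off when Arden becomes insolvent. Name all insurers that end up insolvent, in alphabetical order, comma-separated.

Arden, Fenton, Norton

Round 1 — Arden becomes insolvent (initial).
  Fenton: +75 → 75 < 80
  Morley: +55 → 55 < 100
  Norton: +65 → 65 ≥ 40
Round 2 — Norton becomes insolvent.
  Fenton: +70 → 145 ≥ 80
Round 3 — Fenton becomes insolvent.
  Larch: +80 → 80 < 100
No further insolvencies.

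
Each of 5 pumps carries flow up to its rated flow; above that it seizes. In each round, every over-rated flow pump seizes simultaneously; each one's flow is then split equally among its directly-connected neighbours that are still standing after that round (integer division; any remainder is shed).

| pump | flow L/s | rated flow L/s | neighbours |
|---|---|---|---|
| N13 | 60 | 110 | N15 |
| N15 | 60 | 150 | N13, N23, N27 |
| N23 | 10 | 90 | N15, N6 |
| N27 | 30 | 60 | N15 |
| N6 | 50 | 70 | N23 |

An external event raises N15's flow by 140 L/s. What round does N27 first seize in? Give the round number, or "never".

2

Round 1 — N15 at 200 > 150. N15 seizes.
  N15 sheds 200 L/s to N13, N23, N27: 66 each (2 lost).
    N13: 60+66 = 126 > 110
    N23: 10+66 = 76 ≤ 90
    N27: 30+66 = 96 > 60
Round 2 — N13, N27 seize.
  N13 sheds 126 L/s: no online neighbours, lost.
  N27 sheds 96 L/s: no online neighbours, lost.
No further seizures.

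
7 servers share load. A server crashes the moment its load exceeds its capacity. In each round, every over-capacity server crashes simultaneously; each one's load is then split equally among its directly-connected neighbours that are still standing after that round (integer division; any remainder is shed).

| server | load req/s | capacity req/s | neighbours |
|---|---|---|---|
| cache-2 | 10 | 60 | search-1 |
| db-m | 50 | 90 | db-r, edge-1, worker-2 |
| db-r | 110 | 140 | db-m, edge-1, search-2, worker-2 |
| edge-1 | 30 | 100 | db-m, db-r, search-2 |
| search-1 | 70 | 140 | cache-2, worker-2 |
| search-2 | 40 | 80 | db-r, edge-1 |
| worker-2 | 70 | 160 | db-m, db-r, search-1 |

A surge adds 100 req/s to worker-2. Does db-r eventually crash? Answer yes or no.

yes

Round 1 — worker-2 at 170 > 160. worker-2 crashes.
  worker-2 sheds 170 req/s to db-m, db-r, search-1: 56 each (2 lost).
    db-m: 50+56 = 106 > 90
    db-r: 110+56 = 166 > 140
    search-1: 70+56 = 126 ≤ 140
Round 2 — db-m, db-r crash.
  db-m sheds 106 req/s to edge-1: 106 each.
    edge-1: 30+106 = 136 > 100
  db-r sheds 166 req/s to edge-1, search-2: 83 each.
    edge-1: 136+83 = 219 > 100
    search-2: 40+83 = 123 > 80
Round 3 — edge-1, search-2 crash.
  edge-1 sheds 219 req/s: no online neighbours, lost.
  search-2 sheds 123 req/s: no online neighbours, lost.
No further crashes.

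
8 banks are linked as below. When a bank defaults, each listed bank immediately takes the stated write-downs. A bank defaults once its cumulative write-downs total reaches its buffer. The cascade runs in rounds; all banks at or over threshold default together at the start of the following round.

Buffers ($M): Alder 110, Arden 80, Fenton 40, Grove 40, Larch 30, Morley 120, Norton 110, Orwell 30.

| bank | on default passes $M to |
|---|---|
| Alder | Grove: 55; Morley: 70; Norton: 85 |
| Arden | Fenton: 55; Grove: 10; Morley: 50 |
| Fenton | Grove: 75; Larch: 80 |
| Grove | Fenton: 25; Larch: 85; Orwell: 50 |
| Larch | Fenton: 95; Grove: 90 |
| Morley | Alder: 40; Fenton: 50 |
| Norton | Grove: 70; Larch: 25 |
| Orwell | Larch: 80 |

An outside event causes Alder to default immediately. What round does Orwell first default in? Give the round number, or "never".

3

Round 1 — Alder defaults (initial).
  Grove: +55 → 55 ≥ 40
  Morley: +70 → 70 < 120
  Norton: +85 → 85 < 110
Round 2 — Grove defaults.
  Fenton: +25 → 25 < 40
  Larch: +85 → 85 ≥ 30
  Orwell: +50 → 50 ≥ 30
Round 3 — Larch, Orwell default.
  Fenton: +95 → 120 ≥ 40
Round 4 — Fenton defaults.
No further defaults.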